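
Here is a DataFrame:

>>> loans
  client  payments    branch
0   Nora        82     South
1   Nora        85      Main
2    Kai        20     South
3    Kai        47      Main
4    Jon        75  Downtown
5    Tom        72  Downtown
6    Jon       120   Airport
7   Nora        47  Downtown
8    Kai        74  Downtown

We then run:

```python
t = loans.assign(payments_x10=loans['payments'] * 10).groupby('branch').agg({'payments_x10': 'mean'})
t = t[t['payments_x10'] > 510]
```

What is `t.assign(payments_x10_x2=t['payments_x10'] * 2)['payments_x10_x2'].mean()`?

add column payments_x10 = loans['payments'] * 10:
  client  payments    branch  payments_x10
0   Nora        82     South           820
1   Nora        85      Main           850
2    Kai        20     South           200
3    Kai        47      Main           470
4    Jon        75  Downtown           750
5    Tom        72  Downtown           720
6    Jon       120   Airport          1200
7   Nora        47  Downtown           470
8    Kai        74  Downtown           740
group by branch, mean of payments_x10:
          payments_x10
branch                
Airport         1200.0
Downtown         670.0
Main             660.0
South            510.0
filter rows where payments_x10 > 510:
          payments_x10
branch                
Airport         1200.0
Downtown         670.0
Main             660.0
add column payments_x10_x2 = t['payments_x10'] * 2:
          payments_x10  payments_x10_x2
branch                                 
Airport         1200.0           2400.0
Downtown         670.0           1340.0
Main             660.0           1320.0
Finally, mean of column 'payments_x10_x2' = 1686.66666667.

1686.66666667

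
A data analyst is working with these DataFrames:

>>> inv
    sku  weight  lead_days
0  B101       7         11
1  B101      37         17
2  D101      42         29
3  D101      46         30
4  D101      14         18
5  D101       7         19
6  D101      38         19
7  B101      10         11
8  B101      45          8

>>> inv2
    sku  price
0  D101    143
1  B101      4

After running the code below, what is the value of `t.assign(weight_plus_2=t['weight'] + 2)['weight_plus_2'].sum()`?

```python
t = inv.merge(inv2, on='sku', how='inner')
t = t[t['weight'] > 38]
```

merge on 'sku' (how='inner') → 9 rows:
    sku  weight  lead_days  price
0  B101       7         11      4
1  B101      37         17      4
2  D101      42         29    143
3  D101      46         30    143
4  D101      14         18    143
5  D101       7         19    143
6  D101      38         19    143
7  B101      10         11      4
8  B101      45          8      4
filter rows where weight > 38:
    sku  weight  lead_days  price
2  D101      42         29    143
3  D101      46         30    143
8  B101      45          8      4
add column weight_plus_2 = t['weight'] + 2:
    sku  weight  lead_days  price  weight_plus_2
2  D101      42         29    143             44
3  D101      46         30    143             48
8  B101      45          8      4             47
Finally, sum of column 'weight_plus_2' = 139.

139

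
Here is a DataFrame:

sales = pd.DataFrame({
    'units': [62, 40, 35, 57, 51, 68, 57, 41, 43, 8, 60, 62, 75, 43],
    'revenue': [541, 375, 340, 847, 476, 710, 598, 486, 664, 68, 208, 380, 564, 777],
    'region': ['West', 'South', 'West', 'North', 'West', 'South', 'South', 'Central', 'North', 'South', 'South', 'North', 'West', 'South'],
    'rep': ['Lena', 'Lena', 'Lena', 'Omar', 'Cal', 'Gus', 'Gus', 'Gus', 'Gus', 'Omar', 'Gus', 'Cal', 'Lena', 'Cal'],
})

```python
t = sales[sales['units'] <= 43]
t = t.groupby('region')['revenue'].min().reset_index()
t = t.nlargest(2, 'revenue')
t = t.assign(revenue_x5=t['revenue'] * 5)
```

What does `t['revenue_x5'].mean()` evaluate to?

filter rows where units <= 43:
    units  revenue   region   rep
1      40      375    South  Lena
2      35      340     West  Lena
7      41      486  Central   Gus
8      43      664    North   Gus
9       8       68    South  Omar
13     43      777    South   Cal
group by region, min of revenue:
region
Central    486
North      664
South       68
West       340
Name: revenue, dtype: int64
reset_index():
    region  revenue
0  Central      486
1    North      664
2    South       68
3     West      340
take 2 rows with largest revenue:
    region  revenue
1    North      664
0  Central      486
add column revenue_x5 = t['revenue'] * 5:
    region  revenue  revenue_x5
1    North      664        3320
0  Central      486        2430
The mean of column 'revenue_x5' is 2875.0.

2875.0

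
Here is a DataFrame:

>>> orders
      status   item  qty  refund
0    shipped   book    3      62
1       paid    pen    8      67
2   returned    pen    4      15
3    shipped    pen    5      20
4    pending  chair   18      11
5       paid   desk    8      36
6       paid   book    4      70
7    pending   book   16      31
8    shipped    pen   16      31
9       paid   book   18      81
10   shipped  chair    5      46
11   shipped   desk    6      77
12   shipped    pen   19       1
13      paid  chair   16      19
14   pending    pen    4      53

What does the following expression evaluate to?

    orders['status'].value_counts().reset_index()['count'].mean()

value_counts of status:
status
shipped     6
paid        5
pending     3
returned    1
Name: count, dtype: int64
reset_index():
     status  count
0   shipped      6
1      paid      5
2   pending      3
3  returned      1
Hence 3.75.

3.75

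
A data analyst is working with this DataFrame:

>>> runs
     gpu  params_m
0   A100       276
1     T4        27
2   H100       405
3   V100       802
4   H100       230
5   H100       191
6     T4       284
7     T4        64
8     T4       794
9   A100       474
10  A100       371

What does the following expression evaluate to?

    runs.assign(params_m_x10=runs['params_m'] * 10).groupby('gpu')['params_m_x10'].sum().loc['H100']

8260

add column params_m_x10 = runs['params_m'] * 10:
     gpu  params_m  params_m_x10
0   A100       276          2760
1     T4        27           270
2   H100       405          4050
3   V100       802          8020
4   H100       230          2300
5   H100       191          1910
6     T4       284          2840
7     T4        64           640
8     T4       794          7940
9   A100       474          4740
10  A100       371          3710
group by gpu, sum of params_m_x10:
gpu
A100    11210
H100     8260
T4      11690
V100     8020
Name: params_m_x10, dtype: int64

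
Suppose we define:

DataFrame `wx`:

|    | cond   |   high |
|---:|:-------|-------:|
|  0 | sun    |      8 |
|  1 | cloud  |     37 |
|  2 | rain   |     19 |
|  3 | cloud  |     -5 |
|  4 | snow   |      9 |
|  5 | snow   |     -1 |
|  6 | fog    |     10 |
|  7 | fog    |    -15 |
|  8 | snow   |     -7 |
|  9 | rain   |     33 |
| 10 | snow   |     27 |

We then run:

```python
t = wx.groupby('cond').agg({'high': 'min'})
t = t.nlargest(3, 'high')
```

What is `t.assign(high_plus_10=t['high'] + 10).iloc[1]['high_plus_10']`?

group by cond, min of high:
       high
cond       
cloud    -5
fog     -15
rain     19
snow     -7
sun       8
take 3 rows with largest high:
       high
cond       
rain     19
sun       8
cloud    -5
add column high_plus_10 = t['high'] + 10:
       high  high_plus_10
cond                     
rain     19            29
sun       8            18
cloud    -5             5

18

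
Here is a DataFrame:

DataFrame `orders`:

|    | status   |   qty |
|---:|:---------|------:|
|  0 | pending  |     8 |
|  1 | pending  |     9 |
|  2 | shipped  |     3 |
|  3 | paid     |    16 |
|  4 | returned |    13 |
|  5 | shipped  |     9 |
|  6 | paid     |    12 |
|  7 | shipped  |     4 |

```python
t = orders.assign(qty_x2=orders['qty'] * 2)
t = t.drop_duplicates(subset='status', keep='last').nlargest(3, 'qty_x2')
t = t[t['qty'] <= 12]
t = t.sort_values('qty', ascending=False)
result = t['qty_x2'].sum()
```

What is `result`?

42

add column qty_x2 = orders['qty'] * 2:
     status  qty  qty_x2
0   pending    8      16
1   pending    9      18
2   shipped    3       6
3      paid   16      32
4  returned   13      26
5   shipped    9      18
6      paid   12      24
7   shipped    4       8
drop duplicate status (keep=last):
     status  qty  qty_x2
1   pending    9      18
4  returned   13      26
6      paid   12      24
7   shipped    4       8
take 3 rows with largest qty_x2:
     status  qty  qty_x2
4  returned   13      26
6      paid   12      24
1   pending    9      18
filter rows where qty <= 12:
    status  qty  qty_x2
6     paid   12      24
1  pending    9      18
sort by qty descending:
    status  qty  qty_x2
6     paid   12      24
1  pending    9      18
sum of column 'qty_x2' → 42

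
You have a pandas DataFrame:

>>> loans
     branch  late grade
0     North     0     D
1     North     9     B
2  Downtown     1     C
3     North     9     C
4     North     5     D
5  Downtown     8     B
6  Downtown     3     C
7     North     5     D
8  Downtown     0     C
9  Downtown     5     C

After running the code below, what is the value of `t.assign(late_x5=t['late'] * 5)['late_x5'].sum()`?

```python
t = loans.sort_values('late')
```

225

sort by late:
     branch  late grade
0     North     0     D
8  Downtown     0     C
2  Downtown     1     C
6  Downtown     3     C
4     North     5     D
7     North     5     D
9  Downtown     5     C
5  Downtown     8     B
1     North     9     B
3     North     9     C
add column late_x5 = t['late'] * 5:
     branch  late grade  late_x5
0     North     0     D        0
8  Downtown     0     C        0
2  Downtown     1     C        5
6  Downtown     3     C       15
4     North     5     D       25
7     North     5     D       25
9  Downtown     5     C       25
5  Downtown     8     B       40
1     North     9     B       45
3     North     9     C       45
The sum of column 'late_x5' is 225.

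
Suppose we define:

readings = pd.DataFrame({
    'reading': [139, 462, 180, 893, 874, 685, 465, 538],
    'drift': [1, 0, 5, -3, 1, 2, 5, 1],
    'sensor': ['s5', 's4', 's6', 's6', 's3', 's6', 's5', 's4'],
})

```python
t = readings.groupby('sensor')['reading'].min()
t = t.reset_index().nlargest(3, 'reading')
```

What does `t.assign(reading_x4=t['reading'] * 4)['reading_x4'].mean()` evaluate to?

group by sensor, min of reading:
sensor
s3    874
s4    462
s5    139
s6    180
Name: reading, dtype: int64
reset_index():
  sensor  reading
0     s3      874
1     s4      462
2     s5      139
3     s6      180
take 3 rows with largest reading:
  sensor  reading
0     s3      874
1     s4      462
3     s6      180
add column reading_x4 = t['reading'] * 4:
  sensor  reading  reading_x4
0     s3      874        3496
1     s4      462        1848
3     s6      180         720

2021.33333333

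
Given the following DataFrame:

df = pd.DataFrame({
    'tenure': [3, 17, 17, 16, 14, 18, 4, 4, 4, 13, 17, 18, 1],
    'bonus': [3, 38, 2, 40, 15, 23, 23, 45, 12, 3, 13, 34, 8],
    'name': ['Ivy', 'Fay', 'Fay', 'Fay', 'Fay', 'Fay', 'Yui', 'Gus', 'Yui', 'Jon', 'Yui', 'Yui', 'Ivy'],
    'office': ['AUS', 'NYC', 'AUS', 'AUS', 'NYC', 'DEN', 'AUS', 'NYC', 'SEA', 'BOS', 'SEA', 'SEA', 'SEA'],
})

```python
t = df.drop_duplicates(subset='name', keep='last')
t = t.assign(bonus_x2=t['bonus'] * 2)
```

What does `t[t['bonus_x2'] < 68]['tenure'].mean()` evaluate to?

10.6666666667

drop duplicate name (keep=last):
    tenure  bonus name office
5       18     23  Fay    DEN
7        4     45  Gus    NYC
9       13      3  Jon    BOS
11      18     34  Yui    SEA
12       1      8  Ivy    SEA
add column bonus_x2 = t['bonus'] * 2:
    tenure  bonus name office  bonus_x2
5       18     23  Fay    DEN        46
7        4     45  Gus    NYC        90
9       13      3  Jon    BOS         6
11      18     34  Yui    SEA        68
12       1      8  Ivy    SEA        16
filter rows where bonus_x2 < 68:
    tenure  bonus name office  bonus_x2
5       18     23  Fay    DEN        46
9       13      3  Jon    BOS         6
12       1      8  Ivy    SEA        16
Then the mean of column 'tenure': 10.6666666667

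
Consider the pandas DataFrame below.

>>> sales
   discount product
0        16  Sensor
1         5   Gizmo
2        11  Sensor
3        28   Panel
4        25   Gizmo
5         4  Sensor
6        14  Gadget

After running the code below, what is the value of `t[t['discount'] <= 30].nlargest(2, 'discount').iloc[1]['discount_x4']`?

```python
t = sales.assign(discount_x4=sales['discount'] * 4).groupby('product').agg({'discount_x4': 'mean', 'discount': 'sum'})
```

112.0

add column discount_x4 = sales['discount'] * 4:
   discount product  discount_x4
0        16  Sensor           64
1         5   Gizmo           20
2        11  Sensor           44
3        28   Panel          112
4        25   Gizmo          100
5         4  Sensor           16
6        14  Gadget           56
group by product: mean(discount_x4), sum(discount):
         discount_x4  discount
product                       
Gadget     56.000000        14
Gizmo      60.000000        30
Panel     112.000000        28
Sensor     41.333333        31
filter rows where discount <= 30:
         discount_x4  discount
product                       
Gadget          56.0        14
Gizmo           60.0        30
Panel          112.0        28
take 2 rows with largest discount:
         discount_x4  discount
product                       
Gizmo           60.0        30
Panel          112.0        28
value at position 1, column 'discount_x4' → 112.0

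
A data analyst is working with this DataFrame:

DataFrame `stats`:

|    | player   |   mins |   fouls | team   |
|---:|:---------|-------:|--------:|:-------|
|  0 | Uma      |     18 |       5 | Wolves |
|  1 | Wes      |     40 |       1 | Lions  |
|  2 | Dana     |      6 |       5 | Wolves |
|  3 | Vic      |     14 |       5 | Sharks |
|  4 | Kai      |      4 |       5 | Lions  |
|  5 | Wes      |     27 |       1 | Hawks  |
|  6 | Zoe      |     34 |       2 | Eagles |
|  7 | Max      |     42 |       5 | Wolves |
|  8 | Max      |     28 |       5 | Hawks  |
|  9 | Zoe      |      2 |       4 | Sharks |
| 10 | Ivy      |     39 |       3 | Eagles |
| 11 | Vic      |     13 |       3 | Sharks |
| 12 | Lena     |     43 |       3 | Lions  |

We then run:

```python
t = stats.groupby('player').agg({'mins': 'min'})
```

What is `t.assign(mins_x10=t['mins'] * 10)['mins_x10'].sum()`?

1800

group by player, min of mins:
        mins
player      
Dana       6
Ivy       39
Kai        4
Lena      43
Max       28
Uma       18
Vic       13
Wes       27
Zoe        2
add column mins_x10 = t['mins'] * 10:
        mins  mins_x10
player                
Dana       6        60
Ivy       39       390
Kai        4        40
Lena      43       430
Max       28       280
Uma       18       180
Vic       13       130
Wes       27       270
Zoe        2        20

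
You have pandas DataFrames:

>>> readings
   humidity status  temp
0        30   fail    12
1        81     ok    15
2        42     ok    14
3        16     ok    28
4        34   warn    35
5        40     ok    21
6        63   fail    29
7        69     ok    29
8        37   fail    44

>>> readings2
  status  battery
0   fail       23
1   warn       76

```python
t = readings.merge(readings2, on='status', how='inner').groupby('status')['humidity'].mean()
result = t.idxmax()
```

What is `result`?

fail

merge on 'status' (how='inner') → 4 rows:
   humidity status  temp  battery
0        30   fail    12       23
1        34   warn    35       76
2        63   fail    29       23
3        37   fail    44       23
group by status, mean of humidity:
status
fail    43.333333
warn    34.000000
Name: humidity, dtype: float64
The label with the largest value is fail.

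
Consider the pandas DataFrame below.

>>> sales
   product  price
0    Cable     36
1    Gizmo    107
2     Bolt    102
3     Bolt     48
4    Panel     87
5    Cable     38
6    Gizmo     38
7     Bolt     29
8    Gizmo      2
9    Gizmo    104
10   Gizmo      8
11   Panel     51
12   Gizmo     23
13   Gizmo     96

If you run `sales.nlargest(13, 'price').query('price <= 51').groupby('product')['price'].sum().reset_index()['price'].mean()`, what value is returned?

67.75

take 13 rows with largest price:
   product  price
1    Gizmo    107
9    Gizmo    104
2     Bolt    102
13   Gizmo     96
4    Panel     87
11   Panel     51
3     Bolt     48
5    Cable     38
6    Gizmo     38
0    Cable     36
7     Bolt     29
12   Gizmo     23
10   Gizmo      8
filter rows where price <= 51:
   product  price
11   Panel     51
3     Bolt     48
5    Cable     38
6    Gizmo     38
0    Cable     36
7     Bolt     29
12   Gizmo     23
10   Gizmo      8
group by product, sum of price:
product
Bolt     77
Cable    74
Gizmo    69
Panel    51
Name: price, dtype: int64
reset_index():
  product  price
0    Bolt     77
1   Cable     74
2   Gizmo     69
3   Panel     51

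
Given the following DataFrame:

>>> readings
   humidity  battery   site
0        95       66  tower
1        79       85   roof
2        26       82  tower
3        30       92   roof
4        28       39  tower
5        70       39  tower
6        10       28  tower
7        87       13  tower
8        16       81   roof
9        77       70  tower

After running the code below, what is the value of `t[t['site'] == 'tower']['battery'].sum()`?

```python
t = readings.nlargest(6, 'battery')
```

218

take 6 rows with largest battery:
   humidity  battery   site
3        30       92   roof
1        79       85   roof
2        26       82  tower
8        16       81   roof
9        77       70  tower
0        95       66  tower
filter rows where site == 'tower':
   humidity  battery   site
2        26       82  tower
9        77       70  tower
0        95       66  tower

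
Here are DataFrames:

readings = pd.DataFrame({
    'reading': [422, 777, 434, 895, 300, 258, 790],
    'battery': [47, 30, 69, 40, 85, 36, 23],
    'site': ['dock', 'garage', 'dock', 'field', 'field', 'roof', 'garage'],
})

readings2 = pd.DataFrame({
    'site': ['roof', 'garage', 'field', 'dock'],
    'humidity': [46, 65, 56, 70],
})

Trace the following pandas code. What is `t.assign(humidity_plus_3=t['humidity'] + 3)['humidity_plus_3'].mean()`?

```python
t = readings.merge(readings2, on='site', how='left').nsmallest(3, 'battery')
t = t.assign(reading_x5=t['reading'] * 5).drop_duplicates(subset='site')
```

58.5

merge on 'site' (how='left') → 7 rows:
   reading  battery    site  humidity
0      422       47    dock        70
1      777       30  garage        65
2      434       69    dock        70
3      895       40   field        56
4      300       85   field        56
5      258       36    roof        46
6      790       23  garage        65
take 3 rows with smallest battery:
   reading  battery    site  humidity
6      790       23  garage        65
1      777       30  garage        65
5      258       36    roof        46
add column reading_x5 = t['reading'] * 5:
   reading  battery    site  humidity  reading_x5
6      790       23  garage        65        3950
1      777       30  garage        65        3885
5      258       36    roof        46        1290
drop duplicate site (keep=first):
   reading  battery    site  humidity  reading_x5
6      790       23  garage        65        3950
5      258       36    roof        46        1290
add column humidity_plus_3 = t['humidity'] + 3:
   reading  battery    site  humidity  reading_x5  humidity_plus_3
6      790       23  garage        65        3950               68
5      258       36    roof        46        1290               49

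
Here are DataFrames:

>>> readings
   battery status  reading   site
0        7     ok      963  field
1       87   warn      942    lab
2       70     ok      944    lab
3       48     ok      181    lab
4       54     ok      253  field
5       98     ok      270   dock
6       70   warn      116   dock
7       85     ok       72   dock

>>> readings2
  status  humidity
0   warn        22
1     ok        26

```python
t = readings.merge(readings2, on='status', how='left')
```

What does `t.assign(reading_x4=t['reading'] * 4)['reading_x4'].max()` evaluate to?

merge on 'status' (how='left') → 8 rows:
   battery status  reading   site  humidity
0        7     ok      963  field        26
1       87   warn      942    lab        22
2       70     ok      944    lab        26
3       48     ok      181    lab        26
4       54     ok      253  field        26
5       98     ok      270   dock        26
6       70   warn      116   dock        22
7       85     ok       72   dock        26
add column reading_x4 = t['reading'] * 4:
   battery status  reading   site  humidity  reading_x4
0        7     ok      963  field        26        3852
1       87   warn      942    lab        22        3768
2       70     ok      944    lab        26        3776
3       48     ok      181    lab        26         724
4       54     ok      253  field        26        1012
5       98     ok      270   dock        26        1080
6       70   warn      116   dock        22         464
7       85     ok       72   dock        26         288
So max() = 3852.

3852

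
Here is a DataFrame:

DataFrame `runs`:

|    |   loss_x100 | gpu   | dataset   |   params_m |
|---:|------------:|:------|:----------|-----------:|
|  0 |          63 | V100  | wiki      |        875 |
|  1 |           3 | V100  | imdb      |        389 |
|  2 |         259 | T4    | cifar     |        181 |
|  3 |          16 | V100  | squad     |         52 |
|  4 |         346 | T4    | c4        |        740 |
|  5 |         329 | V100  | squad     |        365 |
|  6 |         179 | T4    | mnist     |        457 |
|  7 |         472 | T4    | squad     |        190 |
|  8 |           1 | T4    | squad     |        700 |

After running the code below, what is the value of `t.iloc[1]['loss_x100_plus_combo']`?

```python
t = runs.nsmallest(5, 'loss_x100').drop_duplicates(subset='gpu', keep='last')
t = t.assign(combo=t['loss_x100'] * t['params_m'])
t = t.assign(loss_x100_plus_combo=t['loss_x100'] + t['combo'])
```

take 5 rows with smallest loss_x100:
   loss_x100   gpu dataset  params_m
8          1    T4   squad       700
1          3  V100    imdb       389
3         16  V100   squad        52
0         63  V100    wiki       875
6        179    T4   mnist       457
drop duplicate gpu (keep=last):
   loss_x100   gpu dataset  params_m
0         63  V100    wiki       875
6        179    T4   mnist       457
add column combo = t['loss_x100'] * t['params_m']:
   loss_x100   gpu dataset  params_m  combo
0         63  V100    wiki       875  55125
6        179    T4   mnist       457  81803
add column loss_x100_plus_combo = t['loss_x100'] + t['combo']:
   loss_x100   gpu dataset  params_m  combo  loss_x100_plus_combo
0         63  V100    wiki       875  55125                 55188
6        179    T4   mnist       457  81803                 81982
Hence 81982.

81982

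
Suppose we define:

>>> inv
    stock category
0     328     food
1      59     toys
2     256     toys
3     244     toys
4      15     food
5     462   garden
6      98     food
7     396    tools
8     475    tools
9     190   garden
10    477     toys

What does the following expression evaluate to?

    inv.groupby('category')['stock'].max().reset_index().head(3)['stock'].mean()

421.666666667

group by category, max of stock:
category
food      328
garden    462
tools     475
toys      477
Name: stock, dtype: int64
reset_index():
  category  stock
0     food    328
1   garden    462
2    tools    475
3     toys    477
take first 3 rows:
  category  stock
0     food    328
1   garden    462
2    tools    475
mean of column 'stock' → 421.666666667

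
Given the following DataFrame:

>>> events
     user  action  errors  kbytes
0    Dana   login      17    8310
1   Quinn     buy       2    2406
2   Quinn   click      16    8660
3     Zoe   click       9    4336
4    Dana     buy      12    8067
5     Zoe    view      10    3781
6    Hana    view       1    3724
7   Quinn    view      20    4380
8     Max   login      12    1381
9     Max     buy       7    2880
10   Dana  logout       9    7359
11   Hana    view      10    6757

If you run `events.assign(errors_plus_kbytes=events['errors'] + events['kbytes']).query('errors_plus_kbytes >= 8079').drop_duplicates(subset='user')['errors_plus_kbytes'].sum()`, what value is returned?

17003

add column errors_plus_kbytes = events['errors'] + events['kbytes']:
     user  action  errors  kbytes  errors_plus_kbytes
0    Dana   login      17    8310                8327
1   Quinn     buy       2    2406                2408
2   Quinn   click      16    8660                8676
3     Zoe   click       9    4336                4345
4    Dana     buy      12    8067                8079
5     Zoe    view      10    3781                3791
6    Hana    view       1    3724                3725
7   Quinn    view      20    4380                4400
8     Max   login      12    1381                1393
9     Max     buy       7    2880                2887
10   Dana  logout       9    7359                7368
11   Hana    view      10    6757                6767
filter rows where errors_plus_kbytes >= 8079:
    user action  errors  kbytes  errors_plus_kbytes
0   Dana  login      17    8310                8327
2  Quinn  click      16    8660                8676
4   Dana    buy      12    8067                8079
drop duplicate user (keep=first):
    user action  errors  kbytes  errors_plus_kbytes
0   Dana  login      17    8310                8327
2  Quinn  click      16    8660                8676
sum of column 'errors_plus_kbytes' → 17003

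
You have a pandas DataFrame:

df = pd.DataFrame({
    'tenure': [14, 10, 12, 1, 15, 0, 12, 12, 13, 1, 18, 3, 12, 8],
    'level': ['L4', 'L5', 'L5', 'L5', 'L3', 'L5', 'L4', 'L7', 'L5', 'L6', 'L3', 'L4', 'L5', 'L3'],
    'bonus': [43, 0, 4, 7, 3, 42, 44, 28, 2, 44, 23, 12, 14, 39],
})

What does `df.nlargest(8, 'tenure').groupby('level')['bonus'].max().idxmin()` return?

L5

take 8 rows with largest tenure:
    tenure level  bonus
10      18    L3     23
4       15    L3      3
0       14    L4     43
8       13    L5      2
2       12    L5      4
6       12    L4     44
7       12    L7     28
12      12    L5     14
group by level, max of bonus:
level
L3    23
L4    44
L5    14
L7    28
Name: bonus, dtype: int64
Hence L5.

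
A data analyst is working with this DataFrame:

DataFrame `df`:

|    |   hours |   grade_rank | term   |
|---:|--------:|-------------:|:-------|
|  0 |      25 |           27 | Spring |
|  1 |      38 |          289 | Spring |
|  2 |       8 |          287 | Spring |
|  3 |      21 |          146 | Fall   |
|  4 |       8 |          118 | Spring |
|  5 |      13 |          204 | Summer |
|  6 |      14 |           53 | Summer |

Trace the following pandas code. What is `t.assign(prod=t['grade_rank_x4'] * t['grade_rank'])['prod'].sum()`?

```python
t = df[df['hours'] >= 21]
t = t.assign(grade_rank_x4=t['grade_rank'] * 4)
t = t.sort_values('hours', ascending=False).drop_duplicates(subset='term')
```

419348

filter rows where hours >= 21:
   hours  grade_rank    term
0     25          27  Spring
1     38         289  Spring
3     21         146    Fall
add column grade_rank_x4 = t['grade_rank'] * 4:
   hours  grade_rank    term  grade_rank_x4
0     25          27  Spring            108
1     38         289  Spring           1156
3     21         146    Fall            584
sort by hours descending:
   hours  grade_rank    term  grade_rank_x4
1     38         289  Spring           1156
0     25          27  Spring            108
3     21         146    Fall            584
drop duplicate term (keep=first):
   hours  grade_rank    term  grade_rank_x4
1     38         289  Spring           1156
3     21         146    Fall            584
add column prod = t['grade_rank_x4'] * t['grade_rank']:
   hours  grade_rank    term  grade_rank_x4    prod
1     38         289  Spring           1156  334084
3     21         146    Fall            584   85264
So sum() = 419348.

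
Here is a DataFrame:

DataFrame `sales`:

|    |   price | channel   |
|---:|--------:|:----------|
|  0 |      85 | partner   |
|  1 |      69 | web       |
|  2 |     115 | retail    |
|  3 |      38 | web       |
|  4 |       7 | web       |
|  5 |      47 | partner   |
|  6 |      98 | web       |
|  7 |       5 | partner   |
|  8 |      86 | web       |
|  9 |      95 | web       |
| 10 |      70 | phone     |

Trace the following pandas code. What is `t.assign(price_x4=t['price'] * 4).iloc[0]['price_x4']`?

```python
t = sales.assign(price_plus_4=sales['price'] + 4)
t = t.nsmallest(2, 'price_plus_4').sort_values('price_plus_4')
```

20

add column price_plus_4 = sales['price'] + 4:
    price  channel  price_plus_4
0      85  partner            89
1      69      web            73
2     115   retail           119
3      38      web            42
4       7      web            11
5      47  partner            51
6      98      web           102
7       5  partner             9
8      86      web            90
9      95      web            99
10     70    phone            74
take 2 rows with smallest price_plus_4:
   price  channel  price_plus_4
7      5  partner             9
4      7      web            11
sort by price_plus_4:
   price  channel  price_plus_4
7      5  partner             9
4      7      web            11
add column price_x4 = t['price'] * 4:
   price  channel  price_plus_4  price_x4
7      5  partner             9        20
4      7      web            11        28
value at position 0, column 'price_x4' → 20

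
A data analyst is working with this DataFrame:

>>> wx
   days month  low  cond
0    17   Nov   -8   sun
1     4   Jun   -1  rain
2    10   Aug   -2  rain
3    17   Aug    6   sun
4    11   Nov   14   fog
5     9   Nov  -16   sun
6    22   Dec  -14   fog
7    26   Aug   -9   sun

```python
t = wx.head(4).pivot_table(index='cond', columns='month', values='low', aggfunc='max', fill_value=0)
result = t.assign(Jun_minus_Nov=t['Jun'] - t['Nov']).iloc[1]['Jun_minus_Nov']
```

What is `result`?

8

take first 4 rows:
   days month  low  cond
0    17   Nov   -8   sun
1     4   Jun   -1  rain
2    10   Aug   -2  rain
3    17   Aug    6   sun
pivot: rows=cond, cols=month, max(low):
month  Aug  Jun  Nov
cond                
rain    -2   -1    0
sun      6    0   -8
add column Jun_minus_Nov = t['Jun'] - t['Nov']:
month  Aug  Jun  Nov  Jun_minus_Nov
cond                               
rain    -2   -1    0             -1
sun      6    0   -8              8
So iloc[1]['Jun_minus_Nov'] = 8.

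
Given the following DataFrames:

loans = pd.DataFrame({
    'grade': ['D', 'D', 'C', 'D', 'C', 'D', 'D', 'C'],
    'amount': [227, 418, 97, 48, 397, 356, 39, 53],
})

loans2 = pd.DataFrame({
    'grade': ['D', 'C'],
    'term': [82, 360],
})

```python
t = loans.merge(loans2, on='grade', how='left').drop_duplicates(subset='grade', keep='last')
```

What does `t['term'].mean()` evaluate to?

221.0

merge on 'grade' (how='left') → 8 rows:
  grade  amount  term
0     D     227    82
1     D     418    82
2     C      97   360
3     D      48    82
4     C     397   360
5     D     356    82
6     D      39    82
7     C      53   360
drop duplicate grade (keep=last):
  grade  amount  term
6     D      39    82
7     C      53   360
Then the mean of column 'term': 221.0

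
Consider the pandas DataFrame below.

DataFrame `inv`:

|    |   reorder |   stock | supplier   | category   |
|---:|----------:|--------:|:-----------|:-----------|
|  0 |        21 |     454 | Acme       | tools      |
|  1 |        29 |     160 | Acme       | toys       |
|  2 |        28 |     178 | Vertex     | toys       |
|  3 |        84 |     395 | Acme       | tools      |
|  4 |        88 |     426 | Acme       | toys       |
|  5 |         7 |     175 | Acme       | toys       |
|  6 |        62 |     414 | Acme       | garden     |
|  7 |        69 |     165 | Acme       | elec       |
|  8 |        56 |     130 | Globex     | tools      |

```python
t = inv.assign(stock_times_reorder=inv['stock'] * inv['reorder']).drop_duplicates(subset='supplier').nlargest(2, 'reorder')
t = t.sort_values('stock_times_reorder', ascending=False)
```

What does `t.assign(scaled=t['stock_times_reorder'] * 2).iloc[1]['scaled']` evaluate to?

9968

add column stock_times_reorder = inv['stock'] * inv['reorder']:
   reorder  stock supplier category  stock_times_reorder
0       21    454     Acme    tools                 9534
1       29    160     Acme     toys                 4640
2       28    178   Vertex     toys                 4984
3       84    395     Acme    tools                33180
4       88    426     Acme     toys                37488
5        7    175     Acme     toys                 1225
6       62    414     Acme   garden                25668
7       69    165     Acme     elec                11385
8       56    130   Globex    tools                 7280
drop duplicate supplier (keep=first):
   reorder  stock supplier category  stock_times_reorder
0       21    454     Acme    tools                 9534
2       28    178   Vertex     toys                 4984
8       56    130   Globex    tools                 7280
take 2 rows with largest reorder:
   reorder  stock supplier category  stock_times_reorder
8       56    130   Globex    tools                 7280
2       28    178   Vertex     toys                 4984
sort by stock_times_reorder descending:
   reorder  stock supplier category  stock_times_reorder
8       56    130   Globex    tools                 7280
2       28    178   Vertex     toys                 4984
add column scaled = t['stock_times_reorder'] * 2:
   reorder  stock supplier category  stock_times_reorder  scaled
8       56    130   Globex    tools                 7280   14560
2       28    178   Vertex     toys                 4984    9968
Taking the value at position 1, column 'scaled' gives 9968.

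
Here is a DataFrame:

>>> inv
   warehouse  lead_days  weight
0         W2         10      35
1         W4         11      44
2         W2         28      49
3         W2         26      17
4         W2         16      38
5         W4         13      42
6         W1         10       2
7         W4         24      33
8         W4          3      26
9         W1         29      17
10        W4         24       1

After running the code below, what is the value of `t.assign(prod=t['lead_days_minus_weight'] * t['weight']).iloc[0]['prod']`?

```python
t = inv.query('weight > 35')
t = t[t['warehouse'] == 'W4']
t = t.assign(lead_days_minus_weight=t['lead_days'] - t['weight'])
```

filter rows where weight > 35:
  warehouse  lead_days  weight
1        W4         11      44
2        W2         28      49
4        W2         16      38
5        W4         13      42
filter rows where warehouse == 'W4':
  warehouse  lead_days  weight
1        W4         11      44
5        W4         13      42
add column lead_days_minus_weight = t['lead_days'] - t['weight']:
  warehouse  lead_days  weight  lead_days_minus_weight
1        W4         11      44                     -33
5        W4         13      42                     -29
add column prod = t['lead_days_minus_weight'] * t['weight']:
  warehouse  lead_days  weight  lead_days_minus_weight  prod
1        W4         11      44                     -33 -1452
5        W4         13      42                     -29 -1218
value at position 0, column 'prod' → -1452

-1452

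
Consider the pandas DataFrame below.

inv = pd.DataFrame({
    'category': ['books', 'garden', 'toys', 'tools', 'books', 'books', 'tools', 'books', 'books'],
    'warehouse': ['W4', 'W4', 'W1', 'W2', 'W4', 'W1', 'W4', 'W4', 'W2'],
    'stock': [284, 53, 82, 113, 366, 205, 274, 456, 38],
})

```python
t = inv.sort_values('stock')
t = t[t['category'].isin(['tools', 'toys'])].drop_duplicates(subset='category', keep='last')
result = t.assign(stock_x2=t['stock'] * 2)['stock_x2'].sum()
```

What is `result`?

sort by stock:
  category warehouse  stock
8    books        W2     38
1   garden        W4     53
2     toys        W1     82
3    tools        W2    113
5    books        W1    205
6    tools        W4    274
0    books        W4    284
4    books        W4    366
7    books        W4    456
filter rows where category in ['tools', 'toys']:
  category warehouse  stock
2     toys        W1     82
3    tools        W2    113
6    tools        W4    274
drop duplicate category (keep=last):
  category warehouse  stock
2     toys        W1     82
6    tools        W4    274
add column stock_x2 = t['stock'] * 2:
  category warehouse  stock  stock_x2
2     toys        W1     82       164
6    tools        W4    274       548
Taking the sum of column 'stock_x2' gives 712.

712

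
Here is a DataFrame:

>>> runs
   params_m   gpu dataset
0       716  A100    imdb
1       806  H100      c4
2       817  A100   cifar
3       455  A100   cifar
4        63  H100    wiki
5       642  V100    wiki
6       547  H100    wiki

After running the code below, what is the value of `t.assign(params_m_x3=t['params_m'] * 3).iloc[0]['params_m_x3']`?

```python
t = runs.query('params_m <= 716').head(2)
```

2148

filter rows where params_m <= 716:
   params_m   gpu dataset
0       716  A100    imdb
3       455  A100   cifar
4        63  H100    wiki
5       642  V100    wiki
6       547  H100    wiki
take first 2 rows:
   params_m   gpu dataset
0       716  A100    imdb
3       455  A100   cifar
add column params_m_x3 = t['params_m'] * 3:
   params_m   gpu dataset  params_m_x3
0       716  A100    imdb         2148
3       455  A100   cifar         1365
Taking the value at position 0, column 'params_m_x3' gives 2148.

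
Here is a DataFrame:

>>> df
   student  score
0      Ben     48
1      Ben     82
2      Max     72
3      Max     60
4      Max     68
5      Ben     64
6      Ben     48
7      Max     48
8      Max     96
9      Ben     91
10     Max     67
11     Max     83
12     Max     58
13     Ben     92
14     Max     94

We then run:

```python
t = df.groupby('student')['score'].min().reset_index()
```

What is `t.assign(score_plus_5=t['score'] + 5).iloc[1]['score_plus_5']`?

53

group by student, min of score:
student
Ben    48
Max    48
Name: score, dtype: int64
reset_index():
  student  score
0     Ben     48
1     Max     48
add column score_plus_5 = t['score'] + 5:
  student  score  score_plus_5
0     Ben     48            53
1     Max     48            53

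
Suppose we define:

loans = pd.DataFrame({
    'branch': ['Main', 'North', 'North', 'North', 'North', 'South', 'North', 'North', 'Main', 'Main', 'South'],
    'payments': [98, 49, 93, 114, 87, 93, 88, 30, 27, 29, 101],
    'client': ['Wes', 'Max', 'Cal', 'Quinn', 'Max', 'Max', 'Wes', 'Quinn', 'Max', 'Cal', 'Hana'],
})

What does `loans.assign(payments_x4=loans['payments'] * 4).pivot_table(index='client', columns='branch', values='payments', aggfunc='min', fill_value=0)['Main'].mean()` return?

30.8

add column payments_x4 = loans['payments'] * 4:
   branch  payments client  payments_x4
0    Main        98    Wes          392
1   North        49    Max          196
2   North        93    Cal          372
3   North       114  Quinn          456
4   North        87    Max          348
5   South        93    Max          372
6   North        88    Wes          352
7   North        30  Quinn          120
8    Main        27    Max          108
9    Main        29    Cal          116
10  South       101   Hana          404
pivot: rows=client, cols=branch, min(payments):
branch  Main  North  South
client                    
Cal       29     93      0
Hana       0      0    101
Max       27     49     93
Quinn      0     30      0
Wes       98     88      0
So mean() = 30.8.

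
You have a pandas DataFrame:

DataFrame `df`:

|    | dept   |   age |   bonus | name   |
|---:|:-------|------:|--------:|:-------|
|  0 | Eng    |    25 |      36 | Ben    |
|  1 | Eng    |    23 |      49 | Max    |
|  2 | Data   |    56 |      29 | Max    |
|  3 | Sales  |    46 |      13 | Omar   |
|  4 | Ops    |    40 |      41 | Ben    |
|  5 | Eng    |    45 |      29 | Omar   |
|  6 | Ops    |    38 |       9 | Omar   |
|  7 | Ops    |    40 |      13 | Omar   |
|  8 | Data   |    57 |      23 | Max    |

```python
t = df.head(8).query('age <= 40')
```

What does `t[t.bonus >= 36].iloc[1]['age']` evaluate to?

23

take first 8 rows:
    dept  age  bonus  name
0    Eng   25     36   Ben
1    Eng   23     49   Max
2   Data   56     29   Max
3  Sales   46     13  Omar
4    Ops   40     41   Ben
5    Eng   45     29  Omar
6    Ops   38      9  Omar
7    Ops   40     13  Omar
filter rows where age <= 40:
  dept  age  bonus  name
0  Eng   25     36   Ben
1  Eng   23     49   Max
4  Ops   40     41   Ben
6  Ops   38      9  Omar
7  Ops   40     13  Omar
filter rows where bonus >= 36:
  dept  age  bonus name
0  Eng   25     36  Ben
1  Eng   23     49  Max
4  Ops   40     41  Ben
Taking the value at position 1, column 'age' gives 23.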